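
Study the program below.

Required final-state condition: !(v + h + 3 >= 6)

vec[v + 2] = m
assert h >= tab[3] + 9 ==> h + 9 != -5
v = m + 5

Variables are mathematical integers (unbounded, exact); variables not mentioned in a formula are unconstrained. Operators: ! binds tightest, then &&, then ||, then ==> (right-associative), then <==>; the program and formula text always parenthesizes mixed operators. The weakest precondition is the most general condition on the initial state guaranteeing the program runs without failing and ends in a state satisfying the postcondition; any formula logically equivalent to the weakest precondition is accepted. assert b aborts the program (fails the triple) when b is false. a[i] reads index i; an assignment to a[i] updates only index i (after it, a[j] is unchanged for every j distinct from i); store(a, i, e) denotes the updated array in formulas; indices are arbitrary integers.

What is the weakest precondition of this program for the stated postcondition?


Working backward. After the program, the postcondition !(v + h + 3 >= 6) must hold; in canonical form it is !(h + v >= 3).
Before v := m + 5: !(h + m >= -2)
Before assert h >= tab[3] + 9 ==> h + 9 != -5: (h >= tab[3] + 9 ==> h != -14) && (!(h + m >= -2))
Before vec[v + 2] := m: (h >= tab[3] + 9 ==> h != -14) && (!(h + m >= -2))
Answer: WP = (h >= tab[3] + 9 ==> h != -14) && (!(h + m >= -2))


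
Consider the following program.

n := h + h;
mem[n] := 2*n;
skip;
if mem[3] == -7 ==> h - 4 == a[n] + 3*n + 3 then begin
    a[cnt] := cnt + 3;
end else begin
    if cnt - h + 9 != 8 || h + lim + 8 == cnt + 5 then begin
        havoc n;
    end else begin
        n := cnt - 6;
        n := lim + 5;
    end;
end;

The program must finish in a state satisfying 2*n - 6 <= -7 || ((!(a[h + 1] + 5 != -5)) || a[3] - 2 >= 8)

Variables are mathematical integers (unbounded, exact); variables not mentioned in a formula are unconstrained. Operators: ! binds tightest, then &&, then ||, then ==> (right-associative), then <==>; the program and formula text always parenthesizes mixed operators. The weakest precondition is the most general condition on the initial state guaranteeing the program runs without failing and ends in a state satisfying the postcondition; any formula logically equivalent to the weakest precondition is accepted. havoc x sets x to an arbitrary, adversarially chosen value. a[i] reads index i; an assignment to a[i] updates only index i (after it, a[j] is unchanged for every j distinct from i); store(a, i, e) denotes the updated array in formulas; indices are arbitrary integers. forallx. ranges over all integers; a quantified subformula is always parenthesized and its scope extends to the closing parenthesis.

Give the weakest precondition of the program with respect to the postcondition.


Working backward. After the program, the postcondition 2*n - 6 <= -7 || ((!(a[h + 1] + 5 != -5)) || a[3] - 2 >= 8) must hold; in canonical form it is 2*n <= -1 || (!(a[h + 1] != -10)) || a[3] >= 10.
Then branch requires 2*n <= -1 || (!(store(a, cnt, cnt + 3)[h + 1] != -10)) || store(a, cnt, cnt + 3)[3] >= 10; else branch requires ((cnt != h - 1 || h + lim == cnt - 3) ==> (forall n_1. (2*n_1 <= -1 || (!(a[h + 1] != -10)) || a[3] >= 10))) && ((!(cnt != h - 1 || h + lim == cnt - 3)) ==> (2*lim <= -11 || (!(a[h + 1] != -10)) || a[3] >= 10)).
Before the if: ((mem[3] == -7 ==> h == a[n] + 3*n + 7) ==> (2*n <= -1 || (!(store(a, cnt, cnt + 3)[h + 1] != -10)) || store(a, cnt, cnt + 3)[3] >= 10)) && ((!(mem[3] == -7 ==> h == a[n] + 3*n + 7)) ==> (((cnt != h - 1 || h + lim == cnt - 3) ==> (forall n_1. (2*n_1 <= -1 || (!(a[h + 1] != -10)) || a[3] >= 10))) && ((!(cnt != h - 1 || h + lim == cnt - 3)) ==> (2*lim <= -11 || (!(a[h + 1] != -10)) || a[3] >= 10))))
Before skip: ((mem[3] == -7 ==> h == a[n] + 3*n + 7) ==> (2*n <= -1 || (!(store(a, cnt, cnt + 3)[h + 1] != -10)) || store(a, cnt, cnt + 3)[3] >= 10)) && ((!(mem[3] == -7 ==> h == a[n] + 3*n + 7)) ==> (((cnt != h - 1 || h + lim == cnt - 3) ==> (forall n_1. (2*n_1 <= -1 || (!(a[h + 1] != -10)) || a[3] >= 10))) && ((!(cnt != h - 1 || h + lim == cnt - 3)) ==> (2*lim <= -11 || (!(a[h + 1] != -10)) || a[3] >= 10))))
Before mem[n] := 2*n: ((store(mem, n, 2*n)[3] == -7 ==> h == a[n] + 3*n + 7) ==> (2*n <= -1 || (!(store(a, cnt, cnt + 3)[h + 1] != -10)) || store(a, cnt, cnt + 3)[3] >= 10)) && ((!(store(mem, n, 2*n)[3] == -7 ==> h == a[n] + 3*n + 7)) ==> (((cnt != h - 1 || h + lim == cnt - 3) ==> (forall n_1. (2*n_1 <= -1 || (!(a[h + 1] != -10)) || a[3] >= 10))) && ((!(cnt != h - 1 || h + lim == cnt - 3)) ==> (2*lim <= -11 || (!(a[h + 1] != -10)) || a[3] >= 10))))
Before n := h + h: ((store(mem, 2*h, 4*h)[3] == -7 ==> a[2*h] + 5*h == -7) ==> (4*h <= -1 || (!(store(a, cnt, cnt + 3)[h + 1] != -10)) || store(a, cnt, cnt + 3)[3] >= 10)) && ((!(store(mem, 2*h, 4*h)[3] == -7 ==> a[2*h] + 5*h == -7)) ==> (((cnt != h - 1 || h + lim == cnt - 3) ==> (forall n_1. (2*n_1 <= -1 || (!(a[h + 1] != -10)) || a[3] >= 10))) && ((!(cnt != h - 1 || h + lim == cnt - 3)) ==> (2*lim <= -11 || (!(a[h + 1] != -10)) || a[3] >= 10))))
Answer: WP = ((store(mem, 2*h, 4*h)[3] == -7 ==> a[2*h] + 5*h == -7) ==> (4*h <= -1 || (!(store(a, cnt, cnt + 3)[h + 1] != -10)) || store(a, cnt, cnt + 3)[3] >= 10)) && ((!(store(mem, 2*h, 4*h)[3] == -7 ==> a[2*h] + 5*h == -7)) ==> (((cnt != h - 1 || h + lim == cnt - 3) ==> (forall n_1. (2*n_1 <= -1 || (!(a[h + 1] != -10)) || a[3] >= 10))) && ((!(cnt != h - 1 || h + lim == cnt - 3)) ==> (2*lim <= -11 || (!(a[h + 1] != -10)) || a[3] >= 10))))


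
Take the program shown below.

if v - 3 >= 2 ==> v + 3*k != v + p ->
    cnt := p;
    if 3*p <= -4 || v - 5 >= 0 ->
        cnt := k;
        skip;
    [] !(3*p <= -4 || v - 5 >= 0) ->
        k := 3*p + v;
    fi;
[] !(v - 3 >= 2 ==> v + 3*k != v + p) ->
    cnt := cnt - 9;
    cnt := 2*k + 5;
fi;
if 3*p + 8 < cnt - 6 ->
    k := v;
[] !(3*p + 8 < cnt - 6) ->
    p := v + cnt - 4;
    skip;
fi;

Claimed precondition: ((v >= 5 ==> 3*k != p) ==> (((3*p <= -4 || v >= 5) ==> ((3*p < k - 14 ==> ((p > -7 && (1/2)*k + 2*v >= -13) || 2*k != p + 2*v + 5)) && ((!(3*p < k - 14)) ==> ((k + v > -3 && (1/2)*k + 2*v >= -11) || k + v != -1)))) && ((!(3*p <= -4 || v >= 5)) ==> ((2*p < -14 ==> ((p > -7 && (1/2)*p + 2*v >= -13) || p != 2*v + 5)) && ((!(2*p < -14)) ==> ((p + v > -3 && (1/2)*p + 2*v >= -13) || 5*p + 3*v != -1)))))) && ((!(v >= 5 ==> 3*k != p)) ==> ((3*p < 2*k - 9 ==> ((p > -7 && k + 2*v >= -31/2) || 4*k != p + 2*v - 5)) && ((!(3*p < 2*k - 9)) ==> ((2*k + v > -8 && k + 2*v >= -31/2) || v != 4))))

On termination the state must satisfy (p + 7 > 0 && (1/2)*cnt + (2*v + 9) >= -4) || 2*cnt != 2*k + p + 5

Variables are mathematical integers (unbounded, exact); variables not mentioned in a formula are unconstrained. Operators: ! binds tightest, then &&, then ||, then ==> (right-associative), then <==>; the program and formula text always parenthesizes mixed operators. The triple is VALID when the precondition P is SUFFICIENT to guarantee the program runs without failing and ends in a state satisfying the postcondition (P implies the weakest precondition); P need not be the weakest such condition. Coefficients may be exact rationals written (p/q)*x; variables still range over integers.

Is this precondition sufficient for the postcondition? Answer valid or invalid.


Working backward. After the program, the postcondition (p + 7 > 0 && (1/2)*cnt + (2*v + 9) >= -4) || 2*cnt != 2*k + p + 5 must hold; in canonical form it is (p > -7 && (1/2)*cnt + 2*v >= -13) || 2*cnt != 2*k + p + 5.
Then branch requires (p > -7 && (1/2)*cnt + 2*v >= -13) || 2*cnt != p + 2*v + 5; else branch requires (cnt + v > -3 && (1/2)*cnt + 2*v >= -13) || cnt != 2*k + v + 1.
Before the if: (3*p < cnt - 14 ==> ((p > -7 && (1/2)*cnt + 2*v >= -13) || 2*cnt != p + 2*v + 5)) && ((!(3*p < cnt - 14)) ==> ((cnt + v > -3 && (1/2)*cnt + 2*v >= -13) || cnt != 2*k + v + 1))
Then branch requires ((3*p <= -4 || v >= 5) ==> ((3*p < k - 14 ==> ((p > -7 && (1/2)*k + 2*v >= -13) || 2*k != p + 2*v + 5)) && ((!(3*p < k - 14)) ==> ((k + v > -3 && (1/2)*k + 2*v >= -13) || k + v != -1)))) && ((!(3*p <= -4 || v >= 5)) ==> ((2*p < -14 ==> ((p > -7 && (1/2)*p + 2*v >= -13) || p != 2*v + 5)) && ((!(2*p < -14)) ==> ((p + v > -3 && (1/2)*p + 2*v >= -13) || 5*p + 3*v != -1)))); else branch requires (3*p < 2*k - 9 ==> ((p > -7 && k + 2*v >= -31/2) || 4*k != p + 2*v - 5)) && ((!(3*p < 2*k - 9)) ==> ((2*k + v > -8 && k + 2*v >= -31/2) || v != 4)).
Before the if: ((v >= 5 ==> 3*k != p) ==> (((3*p <= -4 || v >= 5) ==> ((3*p < k - 14 ==> ((p > -7 && (1/2)*k + 2*v >= -13) || 2*k != p + 2*v + 5)) && ((!(3*p < k - 14)) ==> ((k + v > -3 && (1/2)*k + 2*v >= -13) || k + v != -1)))) && ((!(3*p <= -4 || v >= 5)) ==> ((2*p < -14 ==> ((p > -7 && (1/2)*p + 2*v >= -13) || p != 2*v + 5)) && ((!(2*p < -14)) ==> ((p + v > -3 && (1/2)*p + 2*v >= -13) || 5*p + 3*v != -1)))))) && ((!(v >= 5 ==> 3*k != p)) ==> ((3*p < 2*k - 9 ==> ((p > -7 && k + 2*v >= -31/2) || 4*k != p + 2*v - 5)) && ((!(3*p < 2*k - 9)) ==> ((2*k + v > -8 && k + 2*v >= -31/2) || v != 4))))
The weakest precondition is ((v >= 5 ==> 3*k != p) ==> (((3*p <= -4 || v >= 5) ==> ((3*p < k - 14 ==> ((p > -7 && (1/2)*k + 2*v >= -13) || 2*k != p + 2*v + 5)) && ((!(3*p < k - 14)) ==> ((k + v > -3 && (1/2)*k + 2*v >= -13) || k + v != -1)))) && ((!(3*p <= -4 || v >= 5)) ==> ((2*p < -14 ==> ((p > -7 && (1/2)*p + 2*v >= -13) || p != 2*v + 5)) && ((!(2*p < -14)) ==> ((p + v > -3 && (1/2)*p + 2*v >= -13) || 5*p + 3*v != -1)))))) && ((!(v >= 5 ==> 3*k != p)) ==> ((3*p < 2*k - 9 ==> ((p > -7 && k + 2*v >= -31/2) || 4*k != p + 2*v - 5)) && ((!(3*p < 2*k - 9)) ==> ((2*k + v > -8 && k + 2*v >= -31/2) || v != 4)))).
Check whether ((v >= 5 ==> 3*k != p) ==> (((3*p <= -4 || v >= 5) ==> ((3*p < k - 14 ==> ((p > -7 && (1/2)*k + 2*v >= -13) || 2*k != p + 2*v + 5)) && ((!(3*p < k - 14)) ==> ((k + v > -3 && (1/2)*k + 2*v >= -11) || k + v != -1)))) && ((!(3*p <= -4 || v >= 5)) ==> ((2*p < -14 ==> ((p > -7 && (1/2)*p + 2*v >= -13) || p != 2*v + 5)) && ((!(2*p < -14)) ==> ((p + v > -3 && (1/2)*p + 2*v >= -13) || 5*p + 3*v != -1)))))) && ((!(v >= 5 ==> 3*k != p)) ==> ((3*p < 2*k - 9 ==> ((p > -7 && k + 2*v >= -31/2) || 4*k != p + 2*v - 5)) && ((!(3*p < 2*k - 9)) ==> ((2*k + v > -8 && k + 2*v >= -31/2) || v != 4)))) implies it.
Every state satisfying the precondition satisfies the weakest precondition: the implication holds.
Answer: valid


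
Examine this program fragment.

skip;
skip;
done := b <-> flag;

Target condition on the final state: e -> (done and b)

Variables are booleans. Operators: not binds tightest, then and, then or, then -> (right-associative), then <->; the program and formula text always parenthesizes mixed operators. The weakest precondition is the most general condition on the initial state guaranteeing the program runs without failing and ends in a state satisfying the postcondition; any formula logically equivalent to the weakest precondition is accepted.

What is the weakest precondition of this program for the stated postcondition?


Working backward. After the program, e -> (done and b) must hold.
Before done := b <-> flag: e -> ((b <-> flag) and b)
Before skip: e -> ((b <-> flag) and b)
Before skip: e -> ((b <-> flag) and b)
Answer: WP = e -> ((b <-> flag) and b)


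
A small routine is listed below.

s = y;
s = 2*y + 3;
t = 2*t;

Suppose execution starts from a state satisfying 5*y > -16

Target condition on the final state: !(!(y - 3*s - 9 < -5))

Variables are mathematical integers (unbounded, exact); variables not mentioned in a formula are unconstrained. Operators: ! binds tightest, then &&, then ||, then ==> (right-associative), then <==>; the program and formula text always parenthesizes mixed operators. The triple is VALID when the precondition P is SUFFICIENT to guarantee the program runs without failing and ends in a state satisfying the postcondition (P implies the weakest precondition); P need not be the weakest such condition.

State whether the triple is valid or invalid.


Working backward. After the program, the postcondition !(!(y - 3*s - 9 < -5)) must hold; in canonical form it is y < 3*s + 4.
Before t := 2*t: y < 3*s + 4
Before s := 2*y + 3: 5*y > -13
Before s := y: 5*y > -13
The weakest precondition is 5*y > -13.
Check whether 5*y > -16 implies it.
Countermodel: at the initial state y = -3, the precondition holds but the weakest precondition fails.
Answer: invalid


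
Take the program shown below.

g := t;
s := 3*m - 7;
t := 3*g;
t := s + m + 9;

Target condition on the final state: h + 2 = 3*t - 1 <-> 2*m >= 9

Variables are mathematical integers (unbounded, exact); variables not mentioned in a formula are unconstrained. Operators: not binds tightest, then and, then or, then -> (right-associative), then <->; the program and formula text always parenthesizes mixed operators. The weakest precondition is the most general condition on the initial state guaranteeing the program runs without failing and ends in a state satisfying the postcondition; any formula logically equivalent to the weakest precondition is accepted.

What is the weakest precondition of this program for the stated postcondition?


Working backward. After the program, the postcondition h + 2 = 3*t - 1 <-> 2*m >= 9 must hold; in canonical form it is h = 3*t - 3 <-> 2*m >= 9.
Before t := s + m + 9: h = 3*m + 3*s + 24 <-> 2*m >= 9
Before t := 3*g: h = 3*m + 3*s + 24 <-> 2*m >= 9
Before s := 3*m - 7: h = 12*m + 3 <-> 2*m >= 9
Before g := t: h = 12*m + 3 <-> 2*m >= 9
Answer: WP = h = 12*m + 3 <-> 2*m >= 9


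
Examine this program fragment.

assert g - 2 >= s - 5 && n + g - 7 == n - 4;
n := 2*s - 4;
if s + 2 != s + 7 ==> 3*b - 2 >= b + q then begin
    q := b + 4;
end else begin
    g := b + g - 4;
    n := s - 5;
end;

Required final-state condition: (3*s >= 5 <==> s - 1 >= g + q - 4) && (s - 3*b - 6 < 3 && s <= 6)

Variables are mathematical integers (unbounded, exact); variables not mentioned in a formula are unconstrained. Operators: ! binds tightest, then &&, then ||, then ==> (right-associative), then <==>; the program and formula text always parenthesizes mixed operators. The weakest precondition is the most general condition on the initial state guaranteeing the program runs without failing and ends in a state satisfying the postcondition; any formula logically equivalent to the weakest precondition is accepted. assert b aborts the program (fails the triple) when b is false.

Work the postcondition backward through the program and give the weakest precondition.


Working backward. After the program, the postcondition (3*s >= 5 <==> s - 1 >= g + q - 4) && (s - 3*b - 6 < 3 && s <= 6) must hold; in canonical form it is (3*s >= 5 <==> s >= g + q - 3) && s < 3*b + 9 && s <= 6.
Then branch requires (3*s >= 5 <==> s >= b + g + 1) && s < 3*b + 9 && s <= 6; else branch requires (3*s >= 5 <==> s >= b + g + q - 7) && s < 3*b + 9 && s <= 6.
Before the if: (2*b >= q + 2 ==> ((3*s >= 5 <==> s >= b + g + 1) && s < 3*b + 9 && s <= 6)) && ((!(2*b >= q + 2)) ==> ((3*s >= 5 <==> s >= b + g + q - 7) && s < 3*b + 9 && s <= 6))
Before n := 2*s - 4: (2*b >= q + 2 ==> ((3*s >= 5 <==> s >= b + g + 1) && s < 3*b + 9 && s <= 6)) && ((!(2*b >= q + 2)) ==> ((3*s >= 5 <==> s >= b + g + q - 7) && s < 3*b + 9 && s <= 6))
Before assert g - 2 >= s - 5 && n + g - 7 == n - 4: g >= s - 3 && g == 3 && (2*b >= q + 2 ==> ((3*s >= 5 <==> s >= b + g + 1) && s < 3*b + 9 && s <= 6)) && ((!(2*b >= q + 2)) ==> ((3*s >= 5 <==> s >= b + g + q - 7) && s < 3*b + 9 && s <= 6))
Answer: WP = g >= s - 3 && g == 3 && (2*b >= q + 2 ==> ((3*s >= 5 <==> s >= b + g + 1) && s < 3*b + 9 && s <= 6)) && ((!(2*b >= q + 2)) ==> ((3*s >= 5 <==> s >= b + g + q - 7) && s < 3*b + 9 && s <= 6))


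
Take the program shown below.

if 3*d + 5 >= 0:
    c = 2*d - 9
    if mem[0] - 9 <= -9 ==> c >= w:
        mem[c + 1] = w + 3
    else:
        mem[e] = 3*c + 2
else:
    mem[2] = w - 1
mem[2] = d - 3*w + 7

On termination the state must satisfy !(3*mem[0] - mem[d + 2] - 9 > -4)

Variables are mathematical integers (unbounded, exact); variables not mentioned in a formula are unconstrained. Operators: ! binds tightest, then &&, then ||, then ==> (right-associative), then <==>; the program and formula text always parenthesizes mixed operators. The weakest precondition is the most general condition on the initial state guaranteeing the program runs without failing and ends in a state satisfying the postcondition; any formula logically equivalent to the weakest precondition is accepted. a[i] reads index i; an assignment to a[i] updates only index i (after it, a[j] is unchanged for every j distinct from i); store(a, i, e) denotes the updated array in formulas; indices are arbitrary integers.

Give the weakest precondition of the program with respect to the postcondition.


Working backward. After the program, the postcondition !(3*mem[0] - mem[d + 2] - 9 > -4) must hold; in canonical form it is !(3*mem[0] > mem[d + 2] + 5).
Before mem[2] := d - 3*w + 7: !(3*mem[0] > store(mem, 2, d - 3*w + 7)[d + 2] + 5)
Then branch requires ((mem[0] <= 0 ==> 2*d >= w + 9) ==> (!(3*store(mem, 2*d - 8, w + 3)[0] > store(store(mem, 2*d - 8, w + 3), 2, d - 3*w + 7)[d + 2] + 5))) && ((!(mem[0] <= 0 ==> 2*d >= w + 9)) ==> (!(3*store(mem, e, 6*d - 25)[0] > store(store(mem, e, 6*d - 25), 2, d - 3*w + 7)[d + 2] + 5))); else branch requires !(3*mem[0] > store(store(mem, 2, w - 1), 2, d - 3*w + 7)[d + 2] + 5).
Before the if: (3*d >= -5 ==> (((mem[0] <= 0 ==> 2*d >= w + 9) ==> (!(3*store(mem, 2*d - 8, w + 3)[0] > store(store(mem, 2*d - 8, w + 3), 2, d - 3*w + 7)[d + 2] + 5))) && ((!(mem[0] <= 0 ==> 2*d >= w + 9)) ==> (!(3*store(mem, e, 6*d - 25)[0] > store(store(mem, e, 6*d - 25), 2, d - 3*w + 7)[d + 2] + 5))))) && ((!(3*d >= -5)) ==> (!(3*mem[0] > store(store(mem, 2, w - 1), 2, d - 3*w + 7)[d + 2] + 5)))
Answer: WP = (3*d >= -5 ==> (((mem[0] <= 0 ==> 2*d >= w + 9) ==> (!(3*store(mem, 2*d - 8, w + 3)[0] > store(store(mem, 2*d - 8, w + 3), 2, d - 3*w + 7)[d + 2] + 5))) && ((!(mem[0] <= 0 ==> 2*d >= w + 9)) ==> (!(3*store(mem, e, 6*d - 25)[0] > store(store(mem, e, 6*d - 25), 2, d - 3*w + 7)[d + 2] + 5))))) && ((!(3*d >= -5)) ==> (!(3*mem[0] > store(store(mem, 2, w - 1), 2, d - 3*w + 7)[d + 2] + 5)))


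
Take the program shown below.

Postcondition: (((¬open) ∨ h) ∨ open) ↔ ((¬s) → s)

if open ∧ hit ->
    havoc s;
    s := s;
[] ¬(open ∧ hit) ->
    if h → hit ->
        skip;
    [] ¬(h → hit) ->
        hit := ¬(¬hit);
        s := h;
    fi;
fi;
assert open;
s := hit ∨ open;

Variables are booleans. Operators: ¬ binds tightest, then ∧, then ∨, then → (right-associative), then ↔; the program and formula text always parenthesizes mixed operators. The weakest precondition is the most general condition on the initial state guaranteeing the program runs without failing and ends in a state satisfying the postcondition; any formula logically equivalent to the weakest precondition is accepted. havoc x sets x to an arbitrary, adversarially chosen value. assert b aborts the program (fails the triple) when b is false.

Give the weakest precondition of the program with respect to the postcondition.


Working backward. After the program, the postcondition (((¬open) ∨ h) ∨ open) ↔ ((¬s) → s) must hold; in canonical form it is (¬s) → s.
Before s := hit ∨ open: (¬(hit ∨ open)) → (hit ∨ open)
Before assert open: open ∧ ((¬(hit ∨ open)) → (hit ∨ open))
Then branch requires open ∧ ((¬(hit ∨ open)) → (hit ∨ open)); else branch requires ((h → hit) → (open ∧ ((¬(hit ∨ open)) → (hit ∨ open)))) ∧ ((¬(h → hit)) → (open ∧ ((¬(hit ∨ open)) → (hit ∨ open)))).
Before the if: ((open ∧ hit) → (open ∧ ((¬(hit ∨ open)) → (hit ∨ open)))) ∧ ((¬(open ∧ hit)) → (((h → hit) → (open ∧ ((¬(hit ∨ open)) → (hit ∨ open)))) ∧ ((¬(h → hit)) → (open ∧ ((¬(hit ∨ open)) → (hit ∨ open))))))
Answer: WP = ((open ∧ hit) → (open ∧ ((¬(hit ∨ open)) → (hit ∨ open)))) ∧ ((¬(open ∧ hit)) → (((h → hit) → (open ∧ ((¬(hit ∨ open)) → (hit ∨ open)))) ∧ ((¬(h → hit)) → (open ∧ ((¬(hit ∨ open)) → (hit ∨ open))))))


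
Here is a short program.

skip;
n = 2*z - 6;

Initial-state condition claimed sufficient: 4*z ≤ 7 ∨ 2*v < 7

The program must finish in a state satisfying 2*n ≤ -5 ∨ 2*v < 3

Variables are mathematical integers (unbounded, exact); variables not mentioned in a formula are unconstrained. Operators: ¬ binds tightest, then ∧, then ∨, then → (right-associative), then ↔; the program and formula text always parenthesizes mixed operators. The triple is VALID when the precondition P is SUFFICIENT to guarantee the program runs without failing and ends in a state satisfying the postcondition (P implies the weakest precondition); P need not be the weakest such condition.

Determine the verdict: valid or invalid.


Working backward. After the program, 2*n ≤ -5 ∨ 2*v < 3 must hold.
Before n := 2*z - 6: 4*z ≤ 7 ∨ 2*v < 3
Before skip: 4*z ≤ 7 ∨ 2*v < 3
The weakest precondition is 4*z ≤ 7 ∨ 2*v < 3.
Check whether 4*z ≤ 7 ∨ 2*v < 7 implies it.
Countermodel: at the initial state v = 2, z = 2, the precondition holds but the weakest precondition fails.
Answer: invalid


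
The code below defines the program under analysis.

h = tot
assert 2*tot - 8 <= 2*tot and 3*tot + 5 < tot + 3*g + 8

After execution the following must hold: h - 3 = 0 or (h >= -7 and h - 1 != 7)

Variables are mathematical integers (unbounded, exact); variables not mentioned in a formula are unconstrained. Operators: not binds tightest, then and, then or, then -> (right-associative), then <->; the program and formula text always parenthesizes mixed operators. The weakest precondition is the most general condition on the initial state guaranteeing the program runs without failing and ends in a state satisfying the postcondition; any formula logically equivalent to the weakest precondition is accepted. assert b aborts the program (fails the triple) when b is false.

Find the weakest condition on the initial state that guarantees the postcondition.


Working backward. After the program, the postcondition h - 3 = 0 or (h >= -7 and h - 1 != 7) must hold; in canonical form it is h = 3 or (h >= -7 and h != 8).
Before assert 2*tot - 8 <= 2*tot and 3*tot + 5 < tot + 3*g + 8: 2*tot < 3*g + 3 and (h = 3 or (h >= -7 and h != 8))
Before h := tot: 2*tot < 3*g + 3 and (tot = 3 or (tot >= -7 and tot != 8))
Answer: WP = 2*tot < 3*g + 3 and (tot = 3 or (tot >= -7 and tot != 8))


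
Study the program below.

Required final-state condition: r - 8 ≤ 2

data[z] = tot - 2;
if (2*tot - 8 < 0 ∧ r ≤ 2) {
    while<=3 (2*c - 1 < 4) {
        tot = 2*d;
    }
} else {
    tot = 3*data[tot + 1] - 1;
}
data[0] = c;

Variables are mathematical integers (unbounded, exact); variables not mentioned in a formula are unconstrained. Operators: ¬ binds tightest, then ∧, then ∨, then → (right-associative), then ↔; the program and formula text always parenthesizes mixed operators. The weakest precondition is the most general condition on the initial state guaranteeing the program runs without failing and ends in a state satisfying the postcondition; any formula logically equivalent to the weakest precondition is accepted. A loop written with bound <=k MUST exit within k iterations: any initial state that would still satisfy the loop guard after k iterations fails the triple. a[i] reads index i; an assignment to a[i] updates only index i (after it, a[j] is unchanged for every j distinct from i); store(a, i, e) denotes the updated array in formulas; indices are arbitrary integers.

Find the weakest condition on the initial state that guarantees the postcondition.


Working backward. After the program, the postcondition r - 8 ≤ 2 must hold; in canonical form it is r ≤ 10.
Before data[0] := c: r ≤ 10
Then branch requires (2*c < 5 → ((2*c < 5 → ((2*c < 5 → ((¬(2*c < 5)) ∧ r ≤ 10)) ∧ ((¬(2*c < 5)) → r ≤ 10))) ∧ ((¬(2*c < 5)) → r ≤ 10))) ∧ ((¬(2*c < 5)) → r ≤ 10); else branch requires r ≤ 10.
Before the if: ((2*tot < 8 ∧ r ≤ 2) → ((2*c < 5 → ((2*c < 5 → ((2*c < 5 → ((¬(2*c < 5)) ∧ r ≤ 10)) ∧ ((¬(2*c < 5)) → r ≤ 10))) ∧ ((¬(2*c < 5)) → r ≤ 10))) ∧ ((¬(2*c < 5)) → r ≤ 10))) ∧ ((¬(2*tot < 8 ∧ r ≤ 2)) → r ≤ 10)
Before data[z] := tot - 2: ((2*tot < 8 ∧ r ≤ 2) → ((2*c < 5 → ((2*c < 5 → ((2*c < 5 → ((¬(2*c < 5)) ∧ r ≤ 10)) ∧ ((¬(2*c < 5)) → r ≤ 10))) ∧ ((¬(2*c < 5)) → r ≤ 10))) ∧ ((¬(2*c < 5)) → r ≤ 10))) ∧ ((¬(2*tot < 8 ∧ r ≤ 2)) → r ≤ 10)
Answer: WP = ((2*tot < 8 ∧ r ≤ 2) → ((2*c < 5 → ((2*c < 5 → ((2*c < 5 → ((¬(2*c < 5)) ∧ r ≤ 10)) ∧ ((¬(2*c < 5)) → r ≤ 10))) ∧ ((¬(2*c < 5)) → r ≤ 10))) ∧ ((¬(2*c < 5)) → r ≤ 10))) ∧ ((¬(2*tot < 8 ∧ r ≤ 2)) → r ≤ 10)


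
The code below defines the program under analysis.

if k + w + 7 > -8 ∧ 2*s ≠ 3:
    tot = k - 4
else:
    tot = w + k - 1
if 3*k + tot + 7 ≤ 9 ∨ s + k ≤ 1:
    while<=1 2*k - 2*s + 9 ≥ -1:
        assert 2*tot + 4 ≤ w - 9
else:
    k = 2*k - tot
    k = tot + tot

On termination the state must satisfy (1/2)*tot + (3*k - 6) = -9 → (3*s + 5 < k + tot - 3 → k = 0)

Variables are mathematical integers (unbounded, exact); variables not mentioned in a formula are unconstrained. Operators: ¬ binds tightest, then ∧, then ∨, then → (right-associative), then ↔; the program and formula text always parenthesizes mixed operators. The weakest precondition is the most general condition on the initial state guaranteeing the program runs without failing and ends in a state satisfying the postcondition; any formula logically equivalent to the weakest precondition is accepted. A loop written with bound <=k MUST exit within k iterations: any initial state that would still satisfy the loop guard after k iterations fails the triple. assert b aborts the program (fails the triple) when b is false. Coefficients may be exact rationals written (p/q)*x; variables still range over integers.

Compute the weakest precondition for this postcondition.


Working backward. After the program, the postcondition (1/2)*tot + (3*k - 6) = -9 → (3*s + 5 < k + tot - 3 → k = 0) must hold; in canonical form it is 3*k + (1/2)*tot = -3 → (3*s < k + tot - 8 → k = 0).
Then branch requires (2*k ≥ 2*s - 10 → (2*tot ≤ w - 13 ∧ (¬(2*k ≥ 2*s - 10)) ∧ (3*k + (1/2)*tot = -3 → (3*s < k + tot - 8 → k = 0)))) ∧ ((¬(2*k ≥ 2*s - 10)) → (3*k + (1/2)*tot = -3 → (3*s < k + tot - 8 → k = 0))); else branch requires (13/2)*tot = -3 → (3*s < 3*tot - 8 → 2*tot = 0).
Before the if: ((3*k + tot ≤ 2 ∨ k + s ≤ 1) → ((2*k ≥ 2*s - 10 → (2*tot ≤ w - 13 ∧ (¬(2*k ≥ 2*s - 10)) ∧ (3*k + (1/2)*tot = -3 → (3*s < k + tot - 8 → k = 0)))) ∧ ((¬(2*k ≥ 2*s - 10)) → (3*k + (1/2)*tot = -3 → (3*s < k + tot - 8 → k = 0))))) ∧ ((¬(3*k + tot ≤ 2 ∨ k + s ≤ 1)) → ((13/2)*tot = -3 → (3*s < 3*tot - 8 → 2*tot = 0)))
Then branch requires ((4*k ≤ 6 ∨ k + s ≤ 1) → ((2*k ≥ 2*s - 10 → (2*k ≤ w - 5 ∧ (¬(2*k ≥ 2*s - 10)) ∧ ((7/2)*k = -1 → (3*s < 2*k - 12 → k = 0)))) ∧ ((¬(2*k ≥ 2*s - 10)) → ((7/2)*k = -1 → (3*s < 2*k - 12 → k = 0))))) ∧ ((¬(4*k ≤ 6 ∨ k + s ≤ 1)) → ((13/2)*k = 23 → (3*s < 3*k - 20 → 2*k = 8))); else branch requires ((4*k + w ≤ 3 ∨ k + s ≤ 1) → ((2*k ≥ 2*s - 10 → (2*k + w ≤ -11 ∧ (¬(2*k ≥ 2*s - 10)) ∧ ((7/2)*k + (1/2)*w = -5/2 → (3*s < 2*k + w - 9 → k = 0)))) ∧ ((¬(2*k ≥ 2*s - 10)) → ((7/2)*k + (1/2)*w = -5/2 → (3*s < 2*k + w - 9 → k = 0))))) ∧ ((¬(4*k + w ≤ 3 ∨ k + s ≤ 1)) → ((13/2)*k + (13/2)*w = 7/2 → (3*s < 3*k + 3*w - 11 → 2*k + 2*w = 2))).
Before the if: ((k + w > -15 ∧ 2*s ≠ 3) → (((4*k ≤ 6 ∨ k + s ≤ 1) → ((2*k ≥ 2*s - 10 → (2*k ≤ w - 5 ∧ (¬(2*k ≥ 2*s - 10)) ∧ ((7/2)*k = -1 → (3*s < 2*k - 12 → k = 0)))) ∧ ((¬(2*k ≥ 2*s - 10)) → ((7/2)*k = -1 → (3*s < 2*k - 12 → k = 0))))) ∧ ((¬(4*k ≤ 6 ∨ k + s ≤ 1)) → ((13/2)*k = 23 → (3*s < 3*k - 20 → 2*k = 8))))) ∧ ((¬(k + w > -15 ∧ 2*s ≠ 3)) → (((4*k + w ≤ 3 ∨ k + s ≤ 1) → ((2*k ≥ 2*s - 10 → (2*k + w ≤ -11 ∧ (¬(2*k ≥ 2*s - 10)) ∧ ((7/2)*k + (1/2)*w = -5/2 → (3*s < 2*k + w - 9 → k = 0)))) ∧ ((¬(2*k ≥ 2*s - 10)) → ((7/2)*k + (1/2)*w = -5/2 → (3*s < 2*k + w - 9 → k = 0))))) ∧ ((¬(4*k + w ≤ 3 ∨ k + s ≤ 1)) → ((13/2)*k + (13/2)*w = 7/2 → (3*s < 3*k + 3*w - 11 → 2*k + 2*w = 2)))))
Answer: WP = ((k + w > -15 ∧ 2*s ≠ 3) → (((4*k ≤ 6 ∨ k + s ≤ 1) → ((2*k ≥ 2*s - 10 → (2*k ≤ w - 5 ∧ (¬(2*k ≥ 2*s - 10)) ∧ ((7/2)*k = -1 → (3*s < 2*k - 12 → k = 0)))) ∧ ((¬(2*k ≥ 2*s - 10)) → ((7/2)*k = -1 → (3*s < 2*k - 12 → k = 0))))) ∧ ((¬(4*k ≤ 6 ∨ k + s ≤ 1)) → ((13/2)*k = 23 → (3*s < 3*k - 20 → 2*k = 8))))) ∧ ((¬(k + w > -15 ∧ 2*s ≠ 3)) → (((4*k + w ≤ 3 ∨ k + s ≤ 1) → ((2*k ≥ 2*s - 10 → (2*k + w ≤ -11 ∧ (¬(2*k ≥ 2*s - 10)) ∧ ((7/2)*k + (1/2)*w = -5/2 → (3*s < 2*k + w - 9 → k = 0)))) ∧ ((¬(2*k ≥ 2*s - 10)) → ((7/2)*k + (1/2)*w = -5/2 → (3*s < 2*k + w - 9 → k = 0))))) ∧ ((¬(4*k + w ≤ 3 ∨ k + s ≤ 1)) → ((13/2)*k + (13/2)*w = 7/2 → (3*s < 3*k + 3*w - 11 → 2*k + 2*w = 2)))))


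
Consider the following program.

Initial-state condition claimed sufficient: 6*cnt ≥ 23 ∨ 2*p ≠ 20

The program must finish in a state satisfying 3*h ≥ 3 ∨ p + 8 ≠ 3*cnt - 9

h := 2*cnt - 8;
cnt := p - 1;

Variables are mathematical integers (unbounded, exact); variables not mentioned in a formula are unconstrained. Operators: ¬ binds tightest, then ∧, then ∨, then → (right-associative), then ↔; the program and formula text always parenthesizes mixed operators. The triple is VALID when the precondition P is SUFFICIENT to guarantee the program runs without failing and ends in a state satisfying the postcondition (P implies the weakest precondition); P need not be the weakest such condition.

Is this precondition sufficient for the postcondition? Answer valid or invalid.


Working backward. After the program, the postcondition 3*h ≥ 3 ∨ p + 8 ≠ 3*cnt - 9 must hold; in canonical form it is 3*h ≥ 3 ∨ p ≠ 3*cnt - 17.
Before cnt := p - 1: 3*h ≥ 3 ∨ 2*p ≠ 20
Before h := 2*cnt - 8: 6*cnt ≥ 27 ∨ 2*p ≠ 20
The weakest precondition is 6*cnt ≥ 27 ∨ 2*p ≠ 20.
Check whether 6*cnt ≥ 23 ∨ 2*p ≠ 20 implies it.
Countermodel: at the initial state cnt = 4, p = 10, the precondition holds but the weakest precondition fails.
Answer: invalid


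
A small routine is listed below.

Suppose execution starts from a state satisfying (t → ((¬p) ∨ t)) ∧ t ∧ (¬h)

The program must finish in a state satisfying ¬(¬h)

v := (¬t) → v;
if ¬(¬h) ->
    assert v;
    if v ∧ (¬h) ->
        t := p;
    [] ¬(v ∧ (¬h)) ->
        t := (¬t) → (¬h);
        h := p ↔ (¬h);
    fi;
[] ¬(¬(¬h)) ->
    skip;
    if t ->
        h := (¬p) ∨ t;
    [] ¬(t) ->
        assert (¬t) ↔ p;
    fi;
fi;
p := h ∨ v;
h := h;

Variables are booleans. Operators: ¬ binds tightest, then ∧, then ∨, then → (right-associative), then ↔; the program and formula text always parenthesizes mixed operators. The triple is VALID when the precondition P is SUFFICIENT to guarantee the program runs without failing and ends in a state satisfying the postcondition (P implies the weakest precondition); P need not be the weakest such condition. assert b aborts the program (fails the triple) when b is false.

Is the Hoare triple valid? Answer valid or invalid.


Working backward. After the program, the postcondition ¬(¬h) must hold; in canonical form it is h.
Before h := h: h
Before p := h ∨ v: h
Then branch requires v ∧ ((v ∧ (¬h)) → h) ∧ ((¬(v ∧ (¬h))) → (p ↔ (¬h))); else branch requires (t → ((¬p) ∨ t)) ∧ ((¬t) → (((¬t) ↔ p) ∧ h)).
Before the if: (h → (v ∧ ((v ∧ (¬h)) → h) ∧ ((¬(v ∧ (¬h))) → (p ↔ (¬h))))) ∧ ((¬h) → ((t → ((¬p) ∨ t)) ∧ ((¬t) → (((¬t) ↔ p) ∧ h))))
Before v := (¬t) → v: (h → (((¬t) → v) ∧ ((((¬t) → v) ∧ (¬h)) → h) ∧ ((¬(((¬t) → v) ∧ (¬h))) → (p ↔ (¬h))))) ∧ ((¬h) → ((t → ((¬p) ∨ t)) ∧ ((¬t) → (((¬t) ↔ p) ∧ h))))
The weakest precondition is (h → (((¬t) → v) ∧ ((((¬t) → v) ∧ (¬h)) → h) ∧ ((¬(((¬t) → v) ∧ (¬h))) → (p ↔ (¬h))))) ∧ ((¬h) → ((t → ((¬p) ∨ t)) ∧ ((¬t) → (((¬t) ↔ p) ∧ h)))).
Check whether (t → ((¬p) ∨ t)) ∧ t ∧ (¬h) implies it.
Every state satisfying the precondition satisfies the weakest precondition: the implication holds.
Answer: valid


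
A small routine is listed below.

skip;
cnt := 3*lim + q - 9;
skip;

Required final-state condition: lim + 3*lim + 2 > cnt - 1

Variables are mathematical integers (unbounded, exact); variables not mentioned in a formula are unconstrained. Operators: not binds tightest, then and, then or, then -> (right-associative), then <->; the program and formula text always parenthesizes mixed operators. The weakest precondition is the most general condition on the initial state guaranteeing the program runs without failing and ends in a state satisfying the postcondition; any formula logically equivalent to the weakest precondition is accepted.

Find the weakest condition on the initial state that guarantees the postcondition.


Working backward. After the program, the postcondition lim + 3*lim + 2 > cnt - 1 must hold; in canonical form it is 4*lim > cnt - 3.
Before skip: 4*lim > cnt - 3
Before cnt := 3*lim + q - 9: lim > q - 12
Before skip: lim > q - 12
Answer: WP = lim > q - 12


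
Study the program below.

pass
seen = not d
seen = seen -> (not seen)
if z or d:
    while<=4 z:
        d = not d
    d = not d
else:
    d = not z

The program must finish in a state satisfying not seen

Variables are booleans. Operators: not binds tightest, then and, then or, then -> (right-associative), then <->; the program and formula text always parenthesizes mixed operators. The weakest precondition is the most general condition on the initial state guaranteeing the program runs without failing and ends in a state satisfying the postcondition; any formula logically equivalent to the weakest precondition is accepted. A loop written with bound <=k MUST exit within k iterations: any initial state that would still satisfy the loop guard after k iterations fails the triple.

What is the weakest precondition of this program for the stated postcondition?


Working backward. After the program, not seen must hold.
Then branch requires (z -> ((z -> ((z -> ((z -> ((not z) and (not seen))) and ((not z) -> (not seen)))) and ((not z) -> (not seen)))) and ((not z) -> (not seen)))) and ((not z) -> (not seen)); else branch requires not seen.
Before the if: ((z or d) -> ((z -> ((z -> ((z -> ((z -> ((not z) and (not seen))) and ((not z) -> (not seen)))) and ((not z) -> (not seen)))) and ((not z) -> (not seen)))) and ((not z) -> (not seen)))) and ((not (z or d)) -> (not seen))
Before seen := seen -> (not seen): ((z or d) -> ((z -> ((z -> ((z -> ((z -> ((not z) and (not (seen -> (not seen))))) and ((not z) -> (not (seen -> (not seen)))))) and ((not z) -> (not (seen -> (not seen)))))) and ((not z) -> (not (seen -> (not seen)))))) and ((not z) -> (not (seen -> (not seen)))))) and ((not (z or d)) -> (not (seen -> (not seen))))
Before seen := not d: ((z or d) -> ((z -> ((z -> ((z -> ((z -> ((not z) and (not ((not d) -> d)))) and ((not z) -> (not ((not d) -> d))))) and ((not z) -> (not ((not d) -> d))))) and ((not z) -> (not ((not d) -> d))))) and ((not z) -> (not ((not d) -> d))))) and ((not (z or d)) -> (not ((not d) -> d)))
Before skip: ((z or d) -> ((z -> ((z -> ((z -> ((z -> ((not z) and (not ((not d) -> d)))) and ((not z) -> (not ((not d) -> d))))) and ((not z) -> (not ((not d) -> d))))) and ((not z) -> (not ((not d) -> d))))) and ((not z) -> (not ((not d) -> d))))) and ((not (z or d)) -> (not ((not d) -> d)))
Answer: WP = ((z or d) -> ((z -> ((z -> ((z -> ((z -> ((not z) and (not ((not d) -> d)))) and ((not z) -> (not ((not d) -> d))))) and ((not z) -> (not ((not d) -> d))))) and ((not z) -> (not ((not d) -> d))))) and ((not z) -> (not ((not d) -> d))))) and ((not (z or d)) -> (not ((not d) -> d)))


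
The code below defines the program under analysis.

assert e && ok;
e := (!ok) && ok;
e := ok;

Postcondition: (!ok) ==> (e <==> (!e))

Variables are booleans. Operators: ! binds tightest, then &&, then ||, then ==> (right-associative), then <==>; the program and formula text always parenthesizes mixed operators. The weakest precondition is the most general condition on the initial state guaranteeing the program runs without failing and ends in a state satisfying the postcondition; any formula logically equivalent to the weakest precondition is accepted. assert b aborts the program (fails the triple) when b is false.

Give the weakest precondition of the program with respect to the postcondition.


Working backward. After the program, (!ok) ==> (e <==> (!e)) must hold.
Before e := ok: (!ok) ==> (ok <==> (!ok))
Before e := (!ok) && ok: (!ok) ==> (ok <==> (!ok))
Before assert e && ok: e && ok && ((!ok) ==> (ok <==> (!ok)))
Answer: WP = e && ok && ((!ok) ==> (ok <==> (!ok)))


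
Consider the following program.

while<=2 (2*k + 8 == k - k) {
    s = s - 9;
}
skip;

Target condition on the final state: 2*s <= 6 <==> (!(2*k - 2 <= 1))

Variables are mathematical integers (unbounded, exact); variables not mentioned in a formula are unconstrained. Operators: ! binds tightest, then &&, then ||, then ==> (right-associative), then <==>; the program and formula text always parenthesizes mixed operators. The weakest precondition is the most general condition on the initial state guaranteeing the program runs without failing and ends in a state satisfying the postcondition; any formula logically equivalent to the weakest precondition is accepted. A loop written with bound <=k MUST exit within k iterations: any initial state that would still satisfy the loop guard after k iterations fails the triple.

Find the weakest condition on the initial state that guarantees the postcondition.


Working backward. After the program, the postcondition 2*s <= 6 <==> (!(2*k - 2 <= 1)) must hold; in canonical form it is 2*s <= 6 <==> (!(2*k <= 3)).
Before skip: 2*s <= 6 <==> (!(2*k <= 3))
Before the loop (bound <=2), unroll the exhaustion recursion (WP_0 = exit-now case; WP_j = one more guarded iteration, up to j = 2):
  WP_0: (!(2*k == -8)) && (2*s <= 6 <==> (!(2*k <= 3)))
  WP_1: (2*k == -8 ==> ((!(2*k == -8)) && (2*s <= 24 <==> (!(2*k <= 3))))) && ((!(2*k == -8)) ==> (2*s <= 6 <==> (!(2*k <= 3))))
  WP_2: (2*k == -8 ==> ((2*k == -8 ==> ((!(2*k == -8)) && (2*s <= 42 <==> (!(2*k <= 3))))) && ((!(2*k == -8)) ==> (2*s <= 24 <==> (!(2*k <= 3)))))) && ((!(2*k == -8)) ==> (2*s <= 6 <==> (!(2*k <= 3))))
So before the loop: (2*k == -8 ==> ((2*k == -8 ==> ((!(2*k == -8)) && (2*s <= 42 <==> (!(2*k <= 3))))) && ((!(2*k == -8)) ==> (2*s <= 24 <==> (!(2*k <= 3)))))) && ((!(2*k == -8)) ==> (2*s <= 6 <==> (!(2*k <= 3))))
Answer: WP = (2*k == -8 ==> ((2*k == -8 ==> ((!(2*k == -8)) && (2*s <= 42 <==> (!(2*k <= 3))))) && ((!(2*k == -8)) ==> (2*s <= 24 <==> (!(2*k <= 3)))))) && ((!(2*k == -8)) ==> (2*s <= 6 <==> (!(2*k <= 3))))


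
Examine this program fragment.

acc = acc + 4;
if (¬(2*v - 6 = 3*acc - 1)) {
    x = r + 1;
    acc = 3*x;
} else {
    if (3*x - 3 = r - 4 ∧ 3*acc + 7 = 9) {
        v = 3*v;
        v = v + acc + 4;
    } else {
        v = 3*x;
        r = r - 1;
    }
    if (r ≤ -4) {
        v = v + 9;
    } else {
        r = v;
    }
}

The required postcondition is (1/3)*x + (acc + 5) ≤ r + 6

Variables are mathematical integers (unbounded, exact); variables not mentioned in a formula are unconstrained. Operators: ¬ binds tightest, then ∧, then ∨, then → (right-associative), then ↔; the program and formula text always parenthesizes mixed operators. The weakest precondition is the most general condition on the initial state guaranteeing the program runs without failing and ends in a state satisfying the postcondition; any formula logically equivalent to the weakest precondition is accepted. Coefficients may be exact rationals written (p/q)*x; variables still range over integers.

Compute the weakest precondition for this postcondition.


Working backward. After the program, the postcondition (1/3)*x + (acc + 5) ≤ r + 6 must hold; in canonical form it is acc + (1/3)*x ≤ r + 1.
Then branch requires (7/3)*r ≤ -7/3; else branch requires ((3*x = r - 1 ∧ 3*acc = 2) → ((r ≤ -4 → acc + (1/3)*x ≤ r + 1) ∧ ((¬(r ≤ -4)) → (1/3)*x ≤ 3*v + 5))) ∧ ((¬(3*x = r - 1 ∧ 3*acc = 2)) → ((r ≤ -3 → acc + (1/3)*x ≤ r) ∧ ((¬(r ≤ -3)) → acc ≤ (8/3)*x + 1))).
Before the if: ((¬(2*v = 3*acc + 5)) → (7/3)*r ≤ -7/3) ∧ (2*v = 3*acc + 5 → (((3*x = r - 1 ∧ 3*acc = 2) → ((r ≤ -4 → acc + (1/3)*x ≤ r + 1) ∧ ((¬(r ≤ -4)) → (1/3)*x ≤ 3*v + 5))) ∧ ((¬(3*x = r - 1 ∧ 3*acc = 2)) → ((r ≤ -3 → acc + (1/3)*x ≤ r) ∧ ((¬(r ≤ -3)) → acc ≤ (8/3)*x + 1)))))
Before acc := acc + 4: ((¬(2*v = 3*acc + 17)) → (7/3)*r ≤ -7/3) ∧ (2*v = 3*acc + 17 → (((3*x = r - 1 ∧ 3*acc = -10) → ((r ≤ -4 → acc + (1/3)*x ≤ r - 3) ∧ ((¬(r ≤ -4)) → (1/3)*x ≤ 3*v + 5))) ∧ ((¬(3*x = r - 1 ∧ 3*acc = -10)) → ((r ≤ -3 → acc + (1/3)*x ≤ r - 4) ∧ ((¬(r ≤ -3)) → acc ≤ (8/3)*x - 3)))))
Answer: WP = ((¬(2*v = 3*acc + 17)) → (7/3)*r ≤ -7/3) ∧ (2*v = 3*acc + 17 → (((3*x = r - 1 ∧ 3*acc = -10) → ((r ≤ -4 → acc + (1/3)*x ≤ r - 3) ∧ ((¬(r ≤ -4)) → (1/3)*x ≤ 3*v + 5))) ∧ ((¬(3*x = r - 1 ∧ 3*acc = -10)) → ((r ≤ -3 → acc + (1/3)*x ≤ r - 4) ∧ ((¬(r ≤ -3)) → acc ≤ (8/3)*x - 3)))))
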